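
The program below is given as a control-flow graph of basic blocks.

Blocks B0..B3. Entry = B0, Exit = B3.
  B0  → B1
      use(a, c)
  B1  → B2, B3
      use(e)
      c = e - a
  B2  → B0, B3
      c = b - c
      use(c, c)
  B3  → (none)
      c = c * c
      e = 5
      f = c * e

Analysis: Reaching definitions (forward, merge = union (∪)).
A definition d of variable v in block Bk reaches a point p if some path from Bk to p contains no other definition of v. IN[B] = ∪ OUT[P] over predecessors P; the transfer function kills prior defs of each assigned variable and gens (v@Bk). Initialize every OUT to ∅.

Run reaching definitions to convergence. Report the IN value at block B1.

Answer: {c@B2}

Trace:
Converged values:
  B0:  IN={c@B2}  OUT={c@B2}
  B1:  IN={c@B2}  OUT={c@B1}
  B2:  IN={c@B1}  OUT={c@B2}
  B3:  IN={c@B1, c@B2}  OUT={c@B3, e@B3, f@B3}

Merge at B1: IN[B1] = OUT[B0] = {c@B2}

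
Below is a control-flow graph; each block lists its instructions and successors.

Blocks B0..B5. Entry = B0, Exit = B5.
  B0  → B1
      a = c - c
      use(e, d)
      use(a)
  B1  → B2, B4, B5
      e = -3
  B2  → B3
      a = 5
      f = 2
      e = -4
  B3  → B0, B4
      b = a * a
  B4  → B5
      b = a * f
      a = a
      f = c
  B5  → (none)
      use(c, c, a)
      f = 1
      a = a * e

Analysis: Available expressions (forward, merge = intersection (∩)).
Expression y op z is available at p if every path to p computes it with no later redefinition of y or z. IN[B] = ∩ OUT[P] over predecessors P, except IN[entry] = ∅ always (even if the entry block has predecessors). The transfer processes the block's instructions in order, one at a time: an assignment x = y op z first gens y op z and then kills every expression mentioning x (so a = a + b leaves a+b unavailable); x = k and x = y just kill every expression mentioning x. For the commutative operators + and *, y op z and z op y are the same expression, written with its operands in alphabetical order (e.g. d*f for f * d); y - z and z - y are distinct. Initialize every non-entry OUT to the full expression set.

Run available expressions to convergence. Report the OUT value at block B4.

Per-block solution:
  B0: | IN={} | OUT={c-c}
  B1: | IN={c-c} | OUT={c-c}
  B2: | IN={c-c} | OUT={c-c}
  B3: | IN={c-c} | OUT={a*a, c-c}
  B4: | IN={c-c} | OUT={c-c}
  B5: | IN={c-c} | OUT={c-c}

Merge at B4: IN[B4] = OUT[B1] ∩ OUT[B3] = {c-c}
Applying B4's transfer function to that IN value gives OUT[B4] (row B4 above).

Answer: {c-c}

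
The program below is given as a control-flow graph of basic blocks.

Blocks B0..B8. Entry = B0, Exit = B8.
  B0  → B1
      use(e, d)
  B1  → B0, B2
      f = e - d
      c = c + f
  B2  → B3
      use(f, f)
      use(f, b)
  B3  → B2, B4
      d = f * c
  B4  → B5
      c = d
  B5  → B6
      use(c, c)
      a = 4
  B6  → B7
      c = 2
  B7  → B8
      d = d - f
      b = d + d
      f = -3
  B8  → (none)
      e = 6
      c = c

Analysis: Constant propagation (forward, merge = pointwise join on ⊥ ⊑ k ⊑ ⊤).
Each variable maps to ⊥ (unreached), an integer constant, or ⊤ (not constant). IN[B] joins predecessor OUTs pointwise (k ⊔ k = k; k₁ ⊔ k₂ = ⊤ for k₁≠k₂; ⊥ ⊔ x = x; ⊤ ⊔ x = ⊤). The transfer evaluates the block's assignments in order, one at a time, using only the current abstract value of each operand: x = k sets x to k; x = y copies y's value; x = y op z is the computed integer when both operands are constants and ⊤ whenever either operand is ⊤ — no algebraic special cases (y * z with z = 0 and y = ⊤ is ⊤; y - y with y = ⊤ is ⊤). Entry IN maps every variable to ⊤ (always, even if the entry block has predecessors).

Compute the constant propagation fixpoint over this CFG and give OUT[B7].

Answer: {a: 4, b: ⊤, c: 2, d: ⊤, e: ⊤, f: -3}

Derivation:
Per-block solution:
  B0:  IN=(all ⊤)  OUT=(all ⊤)
  B1:  IN=(all ⊤)  OUT=(all ⊤)
  B2:  IN=(all ⊤)  OUT=(all ⊤)
  B3:  IN=(all ⊤)  OUT=(all ⊤)
  B4:  IN=(all ⊤)  OUT=(all ⊤)
  B5:  IN=(all ⊤)  OUT={a:4; rest ⊤}
  B6:  IN={a:4; rest ⊤}  OUT={a:4, c:2; rest ⊤}
  B7:  IN={a:4, c:2; rest ⊤}  OUT={a:4, c:2, f:-3; rest ⊤}
  B8:  IN={a:4, c:2, f:-3; rest ⊤}  OUT={a:4, c:2, e:6, f:-3; rest ⊤}

Merge at B7: IN[B7] = OUT[B6] = {a: 4, b: ⊤, c: 2, d: ⊤, e: ⊤, f: ⊤}
Applying B7's transfer function to that IN value gives OUT[B7] (row B7 above).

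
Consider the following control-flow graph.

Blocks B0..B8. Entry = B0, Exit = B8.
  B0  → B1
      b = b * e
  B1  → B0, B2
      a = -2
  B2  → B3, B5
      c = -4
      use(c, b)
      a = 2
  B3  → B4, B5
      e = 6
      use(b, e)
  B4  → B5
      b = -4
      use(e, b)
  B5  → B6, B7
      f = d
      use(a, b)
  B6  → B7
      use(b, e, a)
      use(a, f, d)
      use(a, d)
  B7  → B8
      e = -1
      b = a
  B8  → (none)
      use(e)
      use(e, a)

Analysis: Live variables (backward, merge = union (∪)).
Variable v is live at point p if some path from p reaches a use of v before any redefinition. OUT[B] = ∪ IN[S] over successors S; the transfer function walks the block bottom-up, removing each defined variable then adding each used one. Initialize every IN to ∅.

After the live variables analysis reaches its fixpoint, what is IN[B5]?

Answer: {a, b, d, e}

Trace:
Converged values:
  B0:   IN={b, d, e}   OUT={b, d, e}
  B1:   IN={b, d, e}   OUT={b, d, e}
  B2:   IN={b, d, e}   OUT={a, b, d, e}
  B3:   IN={a, b, d}   OUT={a, b, d, e}
  B4:   IN={a, d, e}   OUT={a, b, d, e}
  B5:   IN={a, b, d, e}   OUT={a, b, d, e, f}
  B6:   IN={a, b, d, e, f}   OUT={a}
  B7:   IN={a}   OUT={a, e}
  B8:   IN={a, e}   OUT={}

Merge at B5: OUT[B5] = IN[B6] ⊔ IN[B7] = {a, b, d, e, f}
Applying B5's transfer function to that OUT value gives IN[B5] (row B5 above).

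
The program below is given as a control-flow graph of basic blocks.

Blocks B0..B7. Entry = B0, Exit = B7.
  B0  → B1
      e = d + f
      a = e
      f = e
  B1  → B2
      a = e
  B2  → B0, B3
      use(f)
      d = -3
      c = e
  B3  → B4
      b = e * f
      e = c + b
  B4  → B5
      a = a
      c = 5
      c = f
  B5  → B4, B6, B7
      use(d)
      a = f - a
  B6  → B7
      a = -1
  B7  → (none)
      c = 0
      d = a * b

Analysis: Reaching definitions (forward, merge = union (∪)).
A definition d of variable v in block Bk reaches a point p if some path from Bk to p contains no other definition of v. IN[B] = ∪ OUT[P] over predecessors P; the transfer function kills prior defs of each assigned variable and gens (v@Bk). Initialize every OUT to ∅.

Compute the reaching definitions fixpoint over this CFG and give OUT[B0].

Answer: {a@B0, c@B2, d@B2, e@B0, f@B0}

Trace:
Per-block solution:
  B0: | IN={a@B1, c@B2, d@B2, e@B0, f@B0} | OUT={a@B0, c@B2, d@B2, e@B0, f@B0}
  B1: | IN={a@B0, c@B2, d@B2, e@B0, f@B0} | OUT={a@B1, c@B2, d@B2, e@B0, f@B0}
  B2: | IN={a@B1, c@B2, d@B2, e@B0, f@B0} | OUT={a@B1, c@B2, d@B2, e@B0, f@B0}
  B3: | IN={a@B1, c@B2, d@B2, e@B0, f@B0} | OUT={a@B1, b@B3, c@B2, d@B2, e@B3, f@B0}
  B4: | IN={a@B1, a@B5, b@B3, c@B2, c@B4, d@B2, e@B3, f@B0} | OUT={a@B4, b@B3, c@B4, d@B2, e@B3, f@B0}
  B5: | IN={a@B4, b@B3, c@B4, d@B2, e@B3, f@B0} | OUT={a@B5, b@B3, c@B4, d@B2, e@B3, f@B0}
  B6: | IN={a@B5, b@B3, c@B4, d@B2, e@B3, f@B0} | OUT={a@B6, b@B3, c@B4, d@B2, e@B3, f@B0}
  B7: | IN={a@B5, a@B6, b@B3, c@B4, d@B2, e@B3, f@B0} | OUT={a@B5, a@B6, b@B3, c@B7, d@B7, e@B3, f@B0}

Merge at B0 (entry node, so the boundary value {} is joined with the incoming edge(s)): IN[B0] = {} ⊔ OUT[B2] = {a@B1, c@B2, d@B2, e@B0, f@B0}
Applying B0's transfer function to that IN value gives OUT[B0] (row B0 above).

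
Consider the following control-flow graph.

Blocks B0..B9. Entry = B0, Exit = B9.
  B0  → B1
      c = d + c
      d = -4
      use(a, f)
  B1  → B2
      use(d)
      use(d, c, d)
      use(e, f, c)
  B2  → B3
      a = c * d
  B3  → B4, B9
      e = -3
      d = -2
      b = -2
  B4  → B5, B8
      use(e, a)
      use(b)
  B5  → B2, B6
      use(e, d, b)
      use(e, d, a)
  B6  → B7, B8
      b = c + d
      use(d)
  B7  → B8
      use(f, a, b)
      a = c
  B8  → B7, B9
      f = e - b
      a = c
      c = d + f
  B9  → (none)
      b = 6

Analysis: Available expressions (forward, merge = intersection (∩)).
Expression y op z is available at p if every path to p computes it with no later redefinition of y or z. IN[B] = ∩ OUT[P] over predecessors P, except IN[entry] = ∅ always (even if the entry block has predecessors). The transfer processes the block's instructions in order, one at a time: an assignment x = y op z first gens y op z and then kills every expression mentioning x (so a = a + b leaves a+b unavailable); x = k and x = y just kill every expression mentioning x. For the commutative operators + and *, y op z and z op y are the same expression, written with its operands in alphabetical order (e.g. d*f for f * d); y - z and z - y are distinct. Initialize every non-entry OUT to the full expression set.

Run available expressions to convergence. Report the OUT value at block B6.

Answer: {c+d}

Derivation:
Converged values:
  B0: | IN={} | OUT={}
  B1: | IN={} | OUT={}
  B2: | IN={} | OUT={c*d}
  B3: | IN={c*d} | OUT={}
  B4: | IN={} | OUT={}
  B5: | IN={} | OUT={}
  B6: | IN={} | OUT={c+d}
  B7: | IN={} | OUT={}
  B8: | IN={} | OUT={d+f, e-b}
  B9: | IN={} | OUT={}

Merge at B6: IN[B6] = OUT[B5] = {}
Applying B6's transfer function to that IN value gives OUT[B6] (row B6 above).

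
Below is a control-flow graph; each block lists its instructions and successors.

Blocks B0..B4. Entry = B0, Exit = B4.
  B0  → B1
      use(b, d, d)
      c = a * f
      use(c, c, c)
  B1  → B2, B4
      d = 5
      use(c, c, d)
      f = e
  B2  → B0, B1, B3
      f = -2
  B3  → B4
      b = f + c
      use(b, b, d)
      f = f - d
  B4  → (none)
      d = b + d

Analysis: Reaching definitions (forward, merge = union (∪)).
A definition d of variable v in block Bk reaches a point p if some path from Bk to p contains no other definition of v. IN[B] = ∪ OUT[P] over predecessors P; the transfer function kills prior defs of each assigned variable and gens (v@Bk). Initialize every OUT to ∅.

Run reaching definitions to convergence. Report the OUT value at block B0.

Answer: {c@B0, d@B1, f@B2}

Working:
Converged values:
  B0: | IN={c@B0, d@B1, f@B2} | OUT={c@B0, d@B1, f@B2}
  B1: | IN={c@B0, d@B1, f@B2} | OUT={c@B0, d@B1, f@B1}
  B2: | IN={c@B0, d@B1, f@B1} | OUT={c@B0, d@B1, f@B2}
  B3: | IN={c@B0, d@B1, f@B2} | OUT={b@B3, c@B0, d@B1, f@B3}
  B4: | IN={b@B3, c@B0, d@B1, f@B1, f@B3} | OUT={b@B3, c@B0, d@B4, f@B1, f@B3}

Merge at B0 (entry node, so the boundary value {} is joined with the incoming edge(s)): IN[B0] = {} ⊔ OUT[B2] = {c@B0, d@B1, f@B2}
Applying B0's transfer function to that IN value gives OUT[B0] (row B0 above).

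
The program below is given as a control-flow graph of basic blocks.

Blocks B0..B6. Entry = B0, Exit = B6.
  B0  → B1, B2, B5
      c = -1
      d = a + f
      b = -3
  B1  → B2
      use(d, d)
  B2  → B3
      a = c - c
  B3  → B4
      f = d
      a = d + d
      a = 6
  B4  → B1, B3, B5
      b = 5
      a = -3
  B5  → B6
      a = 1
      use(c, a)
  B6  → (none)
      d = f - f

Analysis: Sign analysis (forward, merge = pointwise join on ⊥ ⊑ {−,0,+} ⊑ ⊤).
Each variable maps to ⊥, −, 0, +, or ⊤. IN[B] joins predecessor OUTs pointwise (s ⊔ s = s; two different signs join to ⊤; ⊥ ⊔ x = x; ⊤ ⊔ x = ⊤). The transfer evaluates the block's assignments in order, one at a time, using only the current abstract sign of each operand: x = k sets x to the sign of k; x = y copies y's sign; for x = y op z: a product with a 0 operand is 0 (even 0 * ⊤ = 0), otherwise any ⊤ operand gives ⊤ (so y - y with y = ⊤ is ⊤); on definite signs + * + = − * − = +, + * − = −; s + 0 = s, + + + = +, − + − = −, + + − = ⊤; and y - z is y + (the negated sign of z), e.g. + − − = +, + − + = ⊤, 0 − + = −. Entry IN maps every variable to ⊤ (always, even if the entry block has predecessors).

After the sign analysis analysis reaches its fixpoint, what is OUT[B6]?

Per-block solution:
  B0:   IN=(all ⊤)   OUT={b:-, c:-; rest ⊤}
  B1:   IN={c:-; rest ⊤}   OUT={c:-; rest ⊤}
  B2:   IN={c:-; rest ⊤}   OUT={c:-; rest ⊤}
  B3:   IN={c:-; rest ⊤}   OUT={a:+, c:-; rest ⊤}
  B4:   IN={a:+, c:-; rest ⊤}   OUT={a:-, b:+, c:-; rest ⊤}
  B5:   IN={c:-; rest ⊤}   OUT={a:+, c:-; rest ⊤}
  B6:   IN={a:+, c:-; rest ⊤}   OUT={a:+, c:-; rest ⊤}

Merge at B6: IN[B6] = OUT[B5] = {a: +, b: ⊤, c: -, d: ⊤, e: ⊤, f: ⊤}
Applying B6's transfer function to that IN value gives OUT[B6] (row B6 above).

Answer: {a: +, b: ⊤, c: -, d: ⊤, e: ⊤, f: ⊤}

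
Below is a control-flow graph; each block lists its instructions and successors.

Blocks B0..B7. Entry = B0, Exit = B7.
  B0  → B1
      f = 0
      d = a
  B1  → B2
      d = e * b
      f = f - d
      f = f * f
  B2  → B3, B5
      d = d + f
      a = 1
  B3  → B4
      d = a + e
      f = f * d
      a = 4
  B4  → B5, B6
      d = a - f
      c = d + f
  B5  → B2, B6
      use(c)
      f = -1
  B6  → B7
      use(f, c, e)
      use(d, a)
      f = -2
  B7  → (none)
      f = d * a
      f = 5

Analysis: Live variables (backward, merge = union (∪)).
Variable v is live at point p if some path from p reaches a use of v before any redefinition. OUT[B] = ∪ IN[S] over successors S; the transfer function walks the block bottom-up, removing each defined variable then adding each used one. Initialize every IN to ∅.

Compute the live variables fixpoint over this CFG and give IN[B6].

Fixpoint table:
  B0:  IN={a, b, c, e}  OUT={b, c, e, f}
  B1:  IN={b, c, e, f}  OUT={c, d, e, f}
  B2:  IN={c, d, e, f}  OUT={a, c, d, e, f}
  B3:  IN={a, e, f}  OUT={a, e, f}
  B4:  IN={a, e, f}  OUT={a, c, d, e, f}
  B5:  IN={a, c, d, e}  OUT={a, c, d, e, f}
  B6:  IN={a, c, d, e, f}  OUT={a, d}
  B7:  IN={a, d}  OUT={}

Merge at B6: OUT[B6] = IN[B7] = {a, d}
Applying B6's transfer function to that OUT value gives IN[B6] (row B6 above).

Answer: {a, c, d, e, f}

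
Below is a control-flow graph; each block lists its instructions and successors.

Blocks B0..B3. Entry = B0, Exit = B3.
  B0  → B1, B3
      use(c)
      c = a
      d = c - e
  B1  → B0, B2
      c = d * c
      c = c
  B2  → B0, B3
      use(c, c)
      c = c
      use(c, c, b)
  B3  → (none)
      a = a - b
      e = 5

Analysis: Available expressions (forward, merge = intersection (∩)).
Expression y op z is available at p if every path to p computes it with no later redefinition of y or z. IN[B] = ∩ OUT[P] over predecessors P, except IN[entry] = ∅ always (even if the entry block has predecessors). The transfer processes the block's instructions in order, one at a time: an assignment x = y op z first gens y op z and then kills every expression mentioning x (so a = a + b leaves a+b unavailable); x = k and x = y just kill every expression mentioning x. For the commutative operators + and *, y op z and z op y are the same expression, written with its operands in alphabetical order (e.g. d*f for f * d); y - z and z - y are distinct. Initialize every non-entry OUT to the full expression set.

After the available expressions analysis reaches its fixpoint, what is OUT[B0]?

Answer: {c-e}

Derivation:
Per-block solution:
  B0:  IN={}  OUT={c-e}
  B1:  IN={c-e}  OUT={}
  B2:  IN={}  OUT={}
  B3:  IN={}  OUT={}

Merge at B0 (entry node, so the boundary value {} is joined with the incoming edge(s)): IN[B0] = {} ∩ OUT[B1] ∩ OUT[B2] = {}
Applying B0's transfer function to that IN value gives OUT[B0] (row B0 above).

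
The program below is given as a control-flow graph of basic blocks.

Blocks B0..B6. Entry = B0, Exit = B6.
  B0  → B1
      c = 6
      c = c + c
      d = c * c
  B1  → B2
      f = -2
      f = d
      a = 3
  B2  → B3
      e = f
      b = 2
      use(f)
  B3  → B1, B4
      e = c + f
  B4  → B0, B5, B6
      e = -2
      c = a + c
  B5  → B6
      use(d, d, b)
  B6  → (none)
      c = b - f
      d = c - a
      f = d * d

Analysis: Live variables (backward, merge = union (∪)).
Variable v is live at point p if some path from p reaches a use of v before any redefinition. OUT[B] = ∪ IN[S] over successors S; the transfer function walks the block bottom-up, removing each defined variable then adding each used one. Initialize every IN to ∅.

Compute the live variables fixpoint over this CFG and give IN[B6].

Answer: {a, b, f}

Working:
Converged values:
  B0:  IN={}  OUT={c, d}
  B1:  IN={c, d}  OUT={a, c, d, f}
  B2:  IN={a, c, d, f}  OUT={a, b, c, d, f}
  B3:  IN={a, b, c, d, f}  OUT={a, b, c, d, f}
  B4:  IN={a, b, c, d, f}  OUT={a, b, d, f}
  B5:  IN={a, b, d, f}  OUT={a, b, f}
  B6:  IN={a, b, f}  OUT={}

B6 is the boundary node: OUT[B6] = {}
Applying B6's transfer function to that OUT value gives IN[B6] (row B6 above).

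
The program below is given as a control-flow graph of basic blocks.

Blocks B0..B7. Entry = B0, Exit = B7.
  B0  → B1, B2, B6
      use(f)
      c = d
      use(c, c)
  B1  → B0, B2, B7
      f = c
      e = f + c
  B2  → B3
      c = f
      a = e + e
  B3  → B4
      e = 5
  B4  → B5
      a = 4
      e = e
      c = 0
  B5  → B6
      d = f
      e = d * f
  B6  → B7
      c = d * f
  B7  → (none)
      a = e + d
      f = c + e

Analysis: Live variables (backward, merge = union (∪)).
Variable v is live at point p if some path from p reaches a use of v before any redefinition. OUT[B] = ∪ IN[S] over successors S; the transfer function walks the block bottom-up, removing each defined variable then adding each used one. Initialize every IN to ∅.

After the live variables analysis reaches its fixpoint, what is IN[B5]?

Answer: {f}

Trace:
Per-block solution:
  B0:  IN={d, e, f}  OUT={c, d, e, f}
  B1:  IN={c, d}  OUT={c, d, e, f}
  B2:  IN={e, f}  OUT={f}
  B3:  IN={f}  OUT={e, f}
  B4:  IN={e, f}  OUT={f}
  B5:  IN={f}  OUT={d, e, f}
  B6:  IN={d, e, f}  OUT={c, d, e}
  B7:  IN={c, d, e}  OUT={}

Merge at B5: OUT[B5] = IN[B6] = {d, e, f}
Applying B5's transfer function to that OUT value gives IN[B5] (row B5 above).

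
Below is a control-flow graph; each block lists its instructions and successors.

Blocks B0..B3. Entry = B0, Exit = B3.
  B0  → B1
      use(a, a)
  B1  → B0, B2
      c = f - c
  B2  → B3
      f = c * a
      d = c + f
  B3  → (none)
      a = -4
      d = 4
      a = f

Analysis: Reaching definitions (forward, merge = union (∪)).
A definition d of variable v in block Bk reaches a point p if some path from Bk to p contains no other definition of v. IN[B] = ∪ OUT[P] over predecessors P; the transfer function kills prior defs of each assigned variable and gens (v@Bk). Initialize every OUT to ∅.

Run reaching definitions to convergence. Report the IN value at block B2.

Answer: {c@B1}

Working:
Converged values:
  B0:   IN={c@B1}   OUT={c@B1}
  B1:   IN={c@B1}   OUT={c@B1}
  B2:   IN={c@B1}   OUT={c@B1, d@B2, f@B2}
  B3:   IN={c@B1, d@B2, f@B2}   OUT={a@B3, c@B1, d@B3, f@B2}

Merge at B2: IN[B2] = OUT[B1] = {c@B1}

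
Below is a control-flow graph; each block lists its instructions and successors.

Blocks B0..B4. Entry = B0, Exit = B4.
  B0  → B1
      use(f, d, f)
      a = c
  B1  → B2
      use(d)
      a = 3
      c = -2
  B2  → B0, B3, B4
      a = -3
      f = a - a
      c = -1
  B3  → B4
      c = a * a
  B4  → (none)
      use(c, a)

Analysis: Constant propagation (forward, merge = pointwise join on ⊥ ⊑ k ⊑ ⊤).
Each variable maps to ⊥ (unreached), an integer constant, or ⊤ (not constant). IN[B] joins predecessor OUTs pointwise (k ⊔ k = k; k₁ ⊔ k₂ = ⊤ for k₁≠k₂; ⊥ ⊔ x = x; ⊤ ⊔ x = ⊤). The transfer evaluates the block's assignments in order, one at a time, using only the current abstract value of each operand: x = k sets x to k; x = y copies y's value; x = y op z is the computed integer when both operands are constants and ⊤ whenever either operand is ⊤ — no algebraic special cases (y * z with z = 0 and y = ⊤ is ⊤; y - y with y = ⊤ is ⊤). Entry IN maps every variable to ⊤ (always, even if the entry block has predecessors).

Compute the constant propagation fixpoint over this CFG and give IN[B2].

Answer: {a: 3, b: ⊤, c: -2, d: ⊤, e: ⊤, f: ⊤}

Derivation:
Converged values:
  B0:   IN=(all ⊤)   OUT=(all ⊤)
  B1:   IN=(all ⊤)   OUT={a:3, c:-2; rest ⊤}
  B2:   IN={a:3, c:-2; rest ⊤}   OUT={a:-3, c:-1, f:0; rest ⊤}
  B3:   IN={a:-3, c:-1, f:0; rest ⊤}   OUT={a:-3, c:9, f:0; rest ⊤}
  B4:   IN={a:-3, f:0; rest ⊤}   OUT={a:-3, f:0; rest ⊤}

Merge at B2: IN[B2] = OUT[B1] = {a: 3, b: ⊤, c: -2, d: ⊤, e: ⊤, f: ⊤}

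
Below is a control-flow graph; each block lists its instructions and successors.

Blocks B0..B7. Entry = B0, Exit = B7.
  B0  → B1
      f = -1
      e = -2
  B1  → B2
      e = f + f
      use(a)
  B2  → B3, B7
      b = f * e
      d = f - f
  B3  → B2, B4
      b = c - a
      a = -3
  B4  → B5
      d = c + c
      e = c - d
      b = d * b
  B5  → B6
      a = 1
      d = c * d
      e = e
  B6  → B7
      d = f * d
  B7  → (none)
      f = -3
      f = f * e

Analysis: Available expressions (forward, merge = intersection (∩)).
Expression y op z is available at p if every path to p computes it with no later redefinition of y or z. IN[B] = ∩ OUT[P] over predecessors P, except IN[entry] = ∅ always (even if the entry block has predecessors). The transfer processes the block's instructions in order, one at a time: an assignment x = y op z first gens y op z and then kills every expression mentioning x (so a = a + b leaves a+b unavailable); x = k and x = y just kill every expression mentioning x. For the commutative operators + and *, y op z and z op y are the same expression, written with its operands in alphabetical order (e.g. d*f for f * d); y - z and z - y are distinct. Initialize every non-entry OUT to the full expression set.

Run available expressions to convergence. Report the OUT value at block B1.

Fixpoint table:
  B0:  IN={}  OUT={}
  B1:  IN={}  OUT={f+f}
  B2:  IN={f+f}  OUT={e*f, f+f, f-f}
  B3:  IN={e*f, f+f, f-f}  OUT={e*f, f+f, f-f}
  B4:  IN={e*f, f+f, f-f}  OUT={c+c, c-d, f+f, f-f}
  B5:  IN={c+c, c-d, f+f, f-f}  OUT={c+c, f+f, f-f}
  B6:  IN={c+c, f+f, f-f}  OUT={c+c, f+f, f-f}
  B7:  IN={f+f, f-f}  OUT={}

Merge at B1: IN[B1] = OUT[B0] = {}
Applying B1's transfer function to that IN value gives OUT[B1] (row B1 above).

Answer: {f+f}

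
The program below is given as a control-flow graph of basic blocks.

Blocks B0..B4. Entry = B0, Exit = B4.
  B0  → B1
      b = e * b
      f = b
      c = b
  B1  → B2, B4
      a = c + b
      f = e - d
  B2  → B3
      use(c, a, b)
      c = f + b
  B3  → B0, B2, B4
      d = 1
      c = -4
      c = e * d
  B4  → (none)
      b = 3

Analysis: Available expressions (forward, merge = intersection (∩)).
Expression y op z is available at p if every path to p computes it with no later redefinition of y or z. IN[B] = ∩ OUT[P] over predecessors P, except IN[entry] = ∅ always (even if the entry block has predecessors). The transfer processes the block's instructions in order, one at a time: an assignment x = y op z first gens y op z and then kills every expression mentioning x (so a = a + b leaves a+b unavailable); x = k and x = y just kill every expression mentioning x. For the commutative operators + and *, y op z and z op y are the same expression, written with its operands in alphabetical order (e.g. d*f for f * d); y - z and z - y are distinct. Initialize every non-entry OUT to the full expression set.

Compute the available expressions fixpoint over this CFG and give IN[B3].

Answer: {b+f}

Trace:
Per-block solution:
  B0:   IN={}   OUT={}
  B1:   IN={}   OUT={b+c, e-d}
  B2:   IN={}   OUT={b+f}
  B3:   IN={b+f}   OUT={b+f, d*e}
  B4:   IN={}   OUT={}

Merge at B3: IN[B3] = OUT[B2] = {b+f}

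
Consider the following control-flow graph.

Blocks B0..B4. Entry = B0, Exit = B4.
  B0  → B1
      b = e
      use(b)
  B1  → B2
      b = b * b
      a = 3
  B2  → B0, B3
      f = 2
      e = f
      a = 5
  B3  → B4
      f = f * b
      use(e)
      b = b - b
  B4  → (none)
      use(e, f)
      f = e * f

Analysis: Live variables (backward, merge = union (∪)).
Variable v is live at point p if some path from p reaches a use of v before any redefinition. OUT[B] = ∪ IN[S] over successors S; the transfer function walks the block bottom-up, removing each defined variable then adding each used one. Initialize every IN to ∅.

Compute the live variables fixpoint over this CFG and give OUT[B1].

Answer: {b}

Working:
Converged values:
  B0: | IN={e} | OUT={b}
  B1: | IN={b} | OUT={b}
  B2: | IN={b} | OUT={b, e, f}
  B3: | IN={b, e, f} | OUT={e, f}
  B4: | IN={e, f} | OUT={}

Merge at B1: OUT[B1] = IN[B2] = {b}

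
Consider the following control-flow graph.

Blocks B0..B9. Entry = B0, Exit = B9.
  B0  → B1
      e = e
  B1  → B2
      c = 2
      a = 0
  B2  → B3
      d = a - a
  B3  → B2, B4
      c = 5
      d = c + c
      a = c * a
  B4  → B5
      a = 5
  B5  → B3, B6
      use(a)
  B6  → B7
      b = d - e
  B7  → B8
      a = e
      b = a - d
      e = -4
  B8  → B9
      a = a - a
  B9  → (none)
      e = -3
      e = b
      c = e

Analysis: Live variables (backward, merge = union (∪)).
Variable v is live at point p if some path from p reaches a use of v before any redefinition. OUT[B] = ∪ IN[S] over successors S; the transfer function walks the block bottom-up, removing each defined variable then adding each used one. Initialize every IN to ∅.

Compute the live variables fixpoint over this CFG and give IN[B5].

Fixpoint table:
  B0:   IN={e}   OUT={e}
  B1:   IN={e}   OUT={a, e}
  B2:   IN={a, e}   OUT={a, e}
  B3:   IN={a, e}   OUT={a, d, e}
  B4:   IN={d, e}   OUT={a, d, e}
  B5:   IN={a, d, e}   OUT={a, d, e}
  B6:   IN={d, e}   OUT={d, e}
  B7:   IN={d, e}   OUT={a, b}
  B8:   IN={a, b}   OUT={b}
  B9:   IN={b}   OUT={}

Merge at B5: OUT[B5] = IN[B3] ⊔ IN[B6] = {a, d, e}
Applying B5's transfer function to that OUT value gives IN[B5] (row B5 above).

Answer: {a, d, e}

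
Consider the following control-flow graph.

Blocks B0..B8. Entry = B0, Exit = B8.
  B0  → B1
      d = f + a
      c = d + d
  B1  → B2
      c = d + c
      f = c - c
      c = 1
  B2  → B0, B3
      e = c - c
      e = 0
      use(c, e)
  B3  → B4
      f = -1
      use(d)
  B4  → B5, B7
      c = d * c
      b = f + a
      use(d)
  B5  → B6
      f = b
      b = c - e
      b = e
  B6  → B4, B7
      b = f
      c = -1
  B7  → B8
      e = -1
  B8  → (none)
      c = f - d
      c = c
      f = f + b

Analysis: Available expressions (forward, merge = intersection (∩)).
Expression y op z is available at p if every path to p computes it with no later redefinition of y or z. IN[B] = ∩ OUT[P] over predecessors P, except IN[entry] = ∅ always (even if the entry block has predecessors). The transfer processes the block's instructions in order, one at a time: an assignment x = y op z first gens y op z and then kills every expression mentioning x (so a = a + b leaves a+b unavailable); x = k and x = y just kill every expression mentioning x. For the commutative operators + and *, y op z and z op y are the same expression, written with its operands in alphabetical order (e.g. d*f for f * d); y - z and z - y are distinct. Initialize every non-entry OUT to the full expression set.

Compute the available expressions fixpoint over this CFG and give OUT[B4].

Answer: {a+f, d+d}

Trace:
Converged values:
  B0:  IN={}  OUT={a+f, d+d}
  B1:  IN={a+f, d+d}  OUT={d+d}
  B2:  IN={d+d}  OUT={c-c, d+d}
  B3:  IN={c-c, d+d}  OUT={c-c, d+d}
  B4:  IN={d+d}  OUT={a+f, d+d}
  B5:  IN={a+f, d+d}  OUT={c-e, d+d}
  B6:  IN={c-e, d+d}  OUT={d+d}
  B7:  IN={d+d}  OUT={d+d}
  B8:  IN={d+d}  OUT={d+d}

Merge at B4: IN[B4] = OUT[B3] ∩ OUT[B6] = {d+d}
Applying B4's transfer function to that IN value gives OUT[B4] (row B4 above).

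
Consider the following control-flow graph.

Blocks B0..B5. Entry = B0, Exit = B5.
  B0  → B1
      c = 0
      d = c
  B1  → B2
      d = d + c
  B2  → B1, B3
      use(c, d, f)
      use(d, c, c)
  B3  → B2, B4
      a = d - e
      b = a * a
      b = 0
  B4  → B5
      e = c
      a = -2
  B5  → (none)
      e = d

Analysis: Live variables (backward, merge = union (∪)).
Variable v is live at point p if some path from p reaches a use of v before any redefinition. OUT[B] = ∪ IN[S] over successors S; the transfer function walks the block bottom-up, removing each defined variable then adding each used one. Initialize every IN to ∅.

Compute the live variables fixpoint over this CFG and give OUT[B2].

Answer: {c, d, e, f}

Working:
Converged values:
  B0:  IN={e, f}  OUT={c, d, e, f}
  B1:  IN={c, d, e, f}  OUT={c, d, e, f}
  B2:  IN={c, d, e, f}  OUT={c, d, e, f}
  B3:  IN={c, d, e, f}  OUT={c, d, e, f}
  B4:  IN={c, d}  OUT={d}
  B5:  IN={d}  OUT={}

Merge at B2: OUT[B2] = IN[B1] ⊔ IN[B3] = {c, d, e, f}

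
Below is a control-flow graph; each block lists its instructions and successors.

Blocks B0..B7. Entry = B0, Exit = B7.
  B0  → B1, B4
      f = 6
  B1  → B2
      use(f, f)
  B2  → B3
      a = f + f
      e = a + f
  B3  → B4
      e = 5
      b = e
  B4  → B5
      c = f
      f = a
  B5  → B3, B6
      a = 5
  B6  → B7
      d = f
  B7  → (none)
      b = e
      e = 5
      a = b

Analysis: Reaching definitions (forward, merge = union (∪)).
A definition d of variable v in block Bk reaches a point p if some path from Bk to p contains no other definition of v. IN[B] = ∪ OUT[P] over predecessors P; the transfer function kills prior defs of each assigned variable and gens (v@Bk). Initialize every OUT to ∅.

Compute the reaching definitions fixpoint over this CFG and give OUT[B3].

Answer: {a@B2, a@B5, b@B3, c@B4, e@B3, f@B0, f@B4}

Working:
Converged values:
  B0:   IN={}   OUT={f@B0}
  B1:   IN={f@B0}   OUT={f@B0}
  B2:   IN={f@B0}   OUT={a@B2, e@B2, f@B0}
  B3:   IN={a@B2, a@B5, b@B3, c@B4, e@B2, e@B3, f@B0, f@B4}   OUT={a@B2, a@B5, b@B3, c@B4, e@B3, f@B0, f@B4}
  B4:   IN={a@B2, a@B5, b@B3, c@B4, e@B3, f@B0, f@B4}   OUT={a@B2, a@B5, b@B3, c@B4, e@B3, f@B4}
  B5:   IN={a@B2, a@B5, b@B3, c@B4, e@B3, f@B4}   OUT={a@B5, b@B3, c@B4, e@B3, f@B4}
  B6:   IN={a@B5, b@B3, c@B4, e@B3, f@B4}   OUT={a@B5, b@B3, c@B4, d@B6, e@B3, f@B4}
  B7:   IN={a@B5, b@B3, c@B4, d@B6, e@B3, f@B4}   OUT={a@B7, b@B7, c@B4, d@B6, e@B7, f@B4}

Merge at B3: IN[B3] = OUT[B2] ⊔ OUT[B5] = {a@B2, a@B5, b@B3, c@B4, e@B2, e@B3, f@B0, f@B4}
Applying B3's transfer function to that IN value gives OUT[B3] (row B3 above).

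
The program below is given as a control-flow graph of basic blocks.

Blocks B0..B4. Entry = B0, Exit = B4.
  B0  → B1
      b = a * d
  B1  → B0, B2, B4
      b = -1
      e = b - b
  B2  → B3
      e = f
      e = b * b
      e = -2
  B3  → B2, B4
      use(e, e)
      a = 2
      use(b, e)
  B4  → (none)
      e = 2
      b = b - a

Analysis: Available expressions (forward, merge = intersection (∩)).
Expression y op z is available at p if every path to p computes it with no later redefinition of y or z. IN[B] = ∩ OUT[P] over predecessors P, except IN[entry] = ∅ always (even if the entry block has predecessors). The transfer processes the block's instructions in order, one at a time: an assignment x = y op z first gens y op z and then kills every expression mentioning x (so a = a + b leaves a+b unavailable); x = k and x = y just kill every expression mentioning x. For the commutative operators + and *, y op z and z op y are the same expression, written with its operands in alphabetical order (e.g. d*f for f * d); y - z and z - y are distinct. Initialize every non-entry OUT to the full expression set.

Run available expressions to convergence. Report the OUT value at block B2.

Converged values:
  B0:   IN={}   OUT={a*d}
  B1:   IN={a*d}   OUT={a*d, b-b}
  B2:   IN={b-b}   OUT={b*b, b-b}
  B3:   IN={b*b, b-b}   OUT={b*b, b-b}
  B4:   IN={b-b}   OUT={}

Merge at B2: IN[B2] = OUT[B1] ∩ OUT[B3] = {b-b}
Applying B2's transfer function to that IN value gives OUT[B2] (row B2 above).

Answer: {b*b, b-b}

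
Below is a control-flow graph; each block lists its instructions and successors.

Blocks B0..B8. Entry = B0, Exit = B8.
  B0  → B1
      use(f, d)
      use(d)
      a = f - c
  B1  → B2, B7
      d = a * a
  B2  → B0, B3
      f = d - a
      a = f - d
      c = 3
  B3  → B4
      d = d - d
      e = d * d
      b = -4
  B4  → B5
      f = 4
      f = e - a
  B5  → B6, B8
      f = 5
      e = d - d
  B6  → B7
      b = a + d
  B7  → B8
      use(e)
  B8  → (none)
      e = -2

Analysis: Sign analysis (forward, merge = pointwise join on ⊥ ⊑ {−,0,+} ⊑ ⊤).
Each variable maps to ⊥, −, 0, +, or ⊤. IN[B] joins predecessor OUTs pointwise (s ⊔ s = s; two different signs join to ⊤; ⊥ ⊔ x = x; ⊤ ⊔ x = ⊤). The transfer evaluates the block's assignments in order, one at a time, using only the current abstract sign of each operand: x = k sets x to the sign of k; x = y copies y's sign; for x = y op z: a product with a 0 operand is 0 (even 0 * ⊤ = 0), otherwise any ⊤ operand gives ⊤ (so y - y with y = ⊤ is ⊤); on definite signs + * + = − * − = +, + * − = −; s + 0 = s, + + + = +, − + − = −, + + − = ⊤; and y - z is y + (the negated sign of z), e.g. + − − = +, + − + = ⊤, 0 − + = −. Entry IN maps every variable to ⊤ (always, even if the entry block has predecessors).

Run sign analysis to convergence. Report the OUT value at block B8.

Converged values:
  B0: | IN=(all ⊤) | OUT=(all ⊤)
  B1: | IN=(all ⊤) | OUT=(all ⊤)
  B2: | IN=(all ⊤) | OUT={c:+; rest ⊤}
  B3: | IN={c:+; rest ⊤} | OUT={b:-, c:+; rest ⊤}
  B4: | IN={b:-, c:+; rest ⊤} | OUT={b:-, c:+; rest ⊤}
  B5: | IN={b:-, c:+; rest ⊤} | OUT={b:-, c:+, f:+; rest ⊤}
  B6: | IN={b:-, c:+, f:+; rest ⊤} | OUT={c:+, f:+; rest ⊤}
  B7: | IN=(all ⊤) | OUT=(all ⊤)
  B8: | IN=(all ⊤) | OUT={e:-; rest ⊤}

Merge at B8: IN[B8] = OUT[B5] ⊔ OUT[B7] = {a: ⊤, b: ⊤, c: ⊤, d: ⊤, e: ⊤, f: ⊤}
Applying B8's transfer function to that IN value gives OUT[B8] (row B8 above).

Answer: {a: ⊤, b: ⊤, c: ⊤, d: ⊤, e: -, f: ⊤}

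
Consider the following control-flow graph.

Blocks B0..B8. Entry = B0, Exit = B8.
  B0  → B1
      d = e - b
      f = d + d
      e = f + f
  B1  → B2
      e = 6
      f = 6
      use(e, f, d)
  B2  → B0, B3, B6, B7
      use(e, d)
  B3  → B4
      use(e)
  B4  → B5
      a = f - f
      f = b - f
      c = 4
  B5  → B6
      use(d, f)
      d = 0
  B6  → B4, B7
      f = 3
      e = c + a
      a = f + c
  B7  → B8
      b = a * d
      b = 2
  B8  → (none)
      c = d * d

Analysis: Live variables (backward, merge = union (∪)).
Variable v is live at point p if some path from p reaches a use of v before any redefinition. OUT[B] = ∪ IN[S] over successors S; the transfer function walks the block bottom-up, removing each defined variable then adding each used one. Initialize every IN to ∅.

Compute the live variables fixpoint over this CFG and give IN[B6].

Fixpoint table:
  B0:   IN={a, b, c, e}   OUT={a, b, c, d}
  B1:   IN={a, b, c, d}   OUT={a, b, c, d, e, f}
  B2:   IN={a, b, c, d, e, f}   OUT={a, b, c, d, e, f}
  B3:   IN={b, d, e, f}   OUT={b, d, f}
  B4:   IN={b, d, f}   OUT={a, b, c, d, f}
  B5:   IN={a, b, c, d, f}   OUT={a, b, c, d}
  B6:   IN={a, b, c, d}   OUT={a, b, d, f}
  B7:   IN={a, d}   OUT={d}
  B8:   IN={d}   OUT={}

Merge at B6: OUT[B6] = IN[B4] ⊔ IN[B7] = {a, b, d, f}
Applying B6's transfer function to that OUT value gives IN[B6] (row B6 above).

Answer: {a, b, c, d}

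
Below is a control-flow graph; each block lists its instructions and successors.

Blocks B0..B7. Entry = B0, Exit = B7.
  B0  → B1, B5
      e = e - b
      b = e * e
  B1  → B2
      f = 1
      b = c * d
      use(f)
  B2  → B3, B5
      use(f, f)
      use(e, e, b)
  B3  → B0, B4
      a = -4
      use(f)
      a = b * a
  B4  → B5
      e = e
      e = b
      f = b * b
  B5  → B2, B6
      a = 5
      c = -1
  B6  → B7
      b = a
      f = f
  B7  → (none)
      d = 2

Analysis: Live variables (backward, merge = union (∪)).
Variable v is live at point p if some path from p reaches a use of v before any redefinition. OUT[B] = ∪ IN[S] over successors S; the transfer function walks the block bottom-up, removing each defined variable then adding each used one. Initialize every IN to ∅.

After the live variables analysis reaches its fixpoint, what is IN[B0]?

Fixpoint table:
  B0:   IN={b, c, d, e, f}   OUT={b, c, d, e, f}
  B1:   IN={c, d, e}   OUT={b, c, d, e, f}
  B2:   IN={b, c, d, e, f}   OUT={b, c, d, e, f}
  B3:   IN={b, c, d, e, f}   OUT={b, c, d, e, f}
  B4:   IN={b, d, e}   OUT={b, d, e, f}
  B5:   IN={b, d, e, f}   OUT={a, b, c, d, e, f}
  B6:   IN={a, f}   OUT={}
  B7:   IN={}   OUT={}

Merge at B0: OUT[B0] = IN[B1] ⊔ IN[B5] = {b, c, d, e, f}
Applying B0's transfer function to that OUT value gives IN[B0] (row B0 above).

Answer: {b, c, d, e, f}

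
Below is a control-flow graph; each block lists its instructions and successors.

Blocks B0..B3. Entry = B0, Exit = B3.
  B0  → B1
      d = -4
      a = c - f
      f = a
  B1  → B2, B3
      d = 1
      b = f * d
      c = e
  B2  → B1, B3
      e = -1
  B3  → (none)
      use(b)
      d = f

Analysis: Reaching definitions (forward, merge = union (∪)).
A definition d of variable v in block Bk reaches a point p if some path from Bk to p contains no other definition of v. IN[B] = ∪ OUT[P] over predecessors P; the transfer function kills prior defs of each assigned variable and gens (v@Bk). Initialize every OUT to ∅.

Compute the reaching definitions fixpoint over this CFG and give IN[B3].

Per-block solution:
  B0: | IN={} | OUT={a@B0, d@B0, f@B0}
  B1: | IN={a@B0, b@B1, c@B1, d@B0, d@B1, e@B2, f@B0} | OUT={a@B0, b@B1, c@B1, d@B1, e@B2, f@B0}
  B2: | IN={a@B0, b@B1, c@B1, d@B1, e@B2, f@B0} | OUT={a@B0, b@B1, c@B1, d@B1, e@B2, f@B0}
  B3: | IN={a@B0, b@B1, c@B1, d@B1, e@B2, f@B0} | OUT={a@B0, b@B1, c@B1, d@B3, e@B2, f@B0}

Merge at B3: IN[B3] = OUT[B1] ⊔ OUT[B2] = {a@B0, b@B1, c@B1, d@B1, e@B2, f@B0}

Answer: {a@B0, b@B1, c@B1, d@B1, e@B2, f@B0}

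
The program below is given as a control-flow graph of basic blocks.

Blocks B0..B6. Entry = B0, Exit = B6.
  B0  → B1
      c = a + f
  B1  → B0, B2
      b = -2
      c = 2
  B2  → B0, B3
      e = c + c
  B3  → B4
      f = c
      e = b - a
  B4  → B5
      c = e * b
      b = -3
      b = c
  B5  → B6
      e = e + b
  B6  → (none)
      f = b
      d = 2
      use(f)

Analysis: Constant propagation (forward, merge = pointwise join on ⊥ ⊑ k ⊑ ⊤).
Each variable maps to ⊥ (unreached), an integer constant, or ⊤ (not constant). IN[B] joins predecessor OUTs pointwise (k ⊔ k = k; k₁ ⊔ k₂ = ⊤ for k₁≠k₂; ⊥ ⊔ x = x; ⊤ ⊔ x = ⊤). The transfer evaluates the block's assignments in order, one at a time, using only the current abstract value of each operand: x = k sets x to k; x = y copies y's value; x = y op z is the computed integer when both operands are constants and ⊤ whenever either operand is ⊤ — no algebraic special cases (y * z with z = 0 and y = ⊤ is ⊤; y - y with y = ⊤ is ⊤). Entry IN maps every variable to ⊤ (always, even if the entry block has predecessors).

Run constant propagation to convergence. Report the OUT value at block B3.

Per-block solution:
  B0:  IN=(all ⊤)  OUT=(all ⊤)
  B1:  IN=(all ⊤)  OUT={b:-2, c:2; rest ⊤}
  B2:  IN={b:-2, c:2; rest ⊤}  OUT={b:-2, c:2, e:4; rest ⊤}
  B3:  IN={b:-2, c:2, e:4; rest ⊤}  OUT={b:-2, c:2, f:2; rest ⊤}
  B4:  IN={b:-2, c:2, f:2; rest ⊤}  OUT={f:2; rest ⊤}
  B5:  IN={f:2; rest ⊤}  OUT={f:2; rest ⊤}
  B6:  IN={f:2; rest ⊤}  OUT={d:2; rest ⊤}

Merge at B3: IN[B3] = OUT[B2] = {a: ⊤, b: -2, c: 2, d: ⊤, e: 4, f: ⊤}
Applying B3's transfer function to that IN value gives OUT[B3] (row B3 above).

Answer: {a: ⊤, b: -2, c: 2, d: ⊤, e: ⊤, f: 2}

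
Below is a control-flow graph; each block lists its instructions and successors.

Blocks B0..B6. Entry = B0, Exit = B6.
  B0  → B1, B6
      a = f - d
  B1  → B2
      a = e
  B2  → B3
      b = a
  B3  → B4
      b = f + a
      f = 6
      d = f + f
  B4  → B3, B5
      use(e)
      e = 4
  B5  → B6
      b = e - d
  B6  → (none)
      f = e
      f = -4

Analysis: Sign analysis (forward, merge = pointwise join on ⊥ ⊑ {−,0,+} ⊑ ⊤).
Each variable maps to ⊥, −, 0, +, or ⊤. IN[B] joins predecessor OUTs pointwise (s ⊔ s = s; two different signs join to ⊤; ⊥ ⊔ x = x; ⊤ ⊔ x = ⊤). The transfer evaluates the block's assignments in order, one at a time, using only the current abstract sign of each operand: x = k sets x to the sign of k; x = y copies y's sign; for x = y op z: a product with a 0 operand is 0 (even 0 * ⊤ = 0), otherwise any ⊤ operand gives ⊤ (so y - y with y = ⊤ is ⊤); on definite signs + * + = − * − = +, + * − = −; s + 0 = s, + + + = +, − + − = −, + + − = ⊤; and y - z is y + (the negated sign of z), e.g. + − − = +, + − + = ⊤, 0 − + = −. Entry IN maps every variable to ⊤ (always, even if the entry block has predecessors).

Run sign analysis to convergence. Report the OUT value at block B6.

Answer: {a: ⊤, b: ⊤, c: ⊤, d: ⊤, e: ⊤, f: -}

Trace:
Converged values:
  B0:  IN=(all ⊤)  OUT=(all ⊤)
  B1:  IN=(all ⊤)  OUT=(all ⊤)
  B2:  IN=(all ⊤)  OUT=(all ⊤)
  B3:  IN=(all ⊤)  OUT={d:+, f:+; rest ⊤}
  B4:  IN={d:+, f:+; rest ⊤}  OUT={d:+, e:+, f:+; rest ⊤}
  B5:  IN={d:+, e:+, f:+; rest ⊤}  OUT={d:+, e:+, f:+; rest ⊤}
  B6:  IN=(all ⊤)  OUT={f:-; rest ⊤}

Merge at B6: IN[B6] = OUT[B0] ⊔ OUT[B5] = {a: ⊤, b: ⊤, c: ⊤, d: ⊤, e: ⊤, f: ⊤}
Applying B6's transfer function to that IN value gives OUT[B6] (row B6 above).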